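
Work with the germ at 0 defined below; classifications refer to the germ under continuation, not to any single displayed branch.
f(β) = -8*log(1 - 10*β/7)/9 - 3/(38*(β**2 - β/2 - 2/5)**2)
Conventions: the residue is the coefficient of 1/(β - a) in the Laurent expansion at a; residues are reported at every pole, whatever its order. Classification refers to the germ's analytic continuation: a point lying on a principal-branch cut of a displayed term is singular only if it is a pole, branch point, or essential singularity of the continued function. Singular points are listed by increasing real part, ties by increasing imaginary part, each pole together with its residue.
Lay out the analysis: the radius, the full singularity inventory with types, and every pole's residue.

Denominator factor (β**2 - β/2 - 2/5)^2: discriminant 37/20, real irrational roots 1/4 + (1/20)*sqrt(185) and 1/4 - (1/20)*sqrt(185); poles of order 2, moduli 1/4 + (1/20)*sqrt(185) and -1/4 + (1/20)*sqrt(185).
Branch term (-8/9)*log(1 - β/(7/10)): its argument vanishes at β = 7/10, a logarithmic branch point, modulus 7/10.
The radius of convergence is the smallest modulus among the singular points: -1/4 + (1/20)*sqrt(185).
The branch term is analytic at 1/4 - (1/20)*sqrt(185) and contributes nothing to the residue; only the rational part matters.
The factor β**2 - β/2 - 2/5 splits as (β - a)(β - a') with a = 1/4 - (1/20)*sqrt(185), a' = 1/4 + (1/20)*sqrt(185). At the order-2 pole a set g(β) = (β - a)^2*(rational part) = [-3/38] / (β - a')^2.
Order-2 pole: residue = g'(a); g'(1/4 - (1/20)*sqrt(185)) = -(120/26011)*sqrt(185), so the residue is -(120/26011)*sqrt(185).
The branch term is analytic at 1/4 + (1/20)*sqrt(185) and contributes nothing to the residue; only the rational part matters.
The factor β**2 - β/2 - 2/5 splits as (β - a)(β - a') with a = 1/4 + (1/20)*sqrt(185), a' = 1/4 - (1/20)*sqrt(185). At the order-2 pole a set g(β) = (β - a)^2*(rational part) = [-3/38] / (β - a')^2.
Order-2 pole: residue = g'(a); g'(1/4 + (1/20)*sqrt(185)) = (120/26011)*sqrt(185), so the residue is (120/26011)*sqrt(185).
List the singular points by increasing real part (a conjugate pair: the negative imaginary part first).

Radius of convergence at 0: -1/4 + (1/20)*sqrt(185).
At 1/4 - (1/20)*sqrt(185): a pole of order 2; residue -(120/26011)*sqrt(185).
At 7/10: a logarithmic branch point.
At 1/4 + (1/20)*sqrt(185): a pole of order 2; residue (120/26011)*sqrt(185).


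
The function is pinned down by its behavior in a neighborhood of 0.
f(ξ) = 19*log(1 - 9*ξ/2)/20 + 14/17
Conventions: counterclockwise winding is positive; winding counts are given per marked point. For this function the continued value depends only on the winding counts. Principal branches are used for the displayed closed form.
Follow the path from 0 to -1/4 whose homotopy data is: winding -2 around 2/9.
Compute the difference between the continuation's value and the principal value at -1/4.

The rational part is single-valued and drops out of the difference; each branch term changes only by its own monodromy.
(19/20)*log(1 - ξ/(2/9)): each positive loop around 2/9 adds 2*pi*i to the log, so winding -2 contributes (19/20)*(-2)*2*pi*i = -(19/5)*pi*i.
Summing the contributions at ξ = -1/4 gives -(19/5)*pi*i.

Continued minus principal equals -(19/5)*pi*i.


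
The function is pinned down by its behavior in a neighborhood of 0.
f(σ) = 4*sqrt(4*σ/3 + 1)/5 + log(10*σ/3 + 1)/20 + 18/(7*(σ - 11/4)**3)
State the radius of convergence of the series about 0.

Denominator factor (σ - 11/4)^3: pole of order 3 at 11/4, modulus 11/4.
Branch term (1/20)*log(1 - σ/(-3/10)): its argument vanishes at σ = -3/10, a logarithmic branch point, modulus 3/10.
Branch term (4/5)*sqrt(1 - σ/(-3/4)): its argument vanishes at σ = -3/4, a square-root branch point, modulus 3/4.
The radius of convergence is the smallest modulus among the singular points: 3/10.

The radius of convergence is 3/10.


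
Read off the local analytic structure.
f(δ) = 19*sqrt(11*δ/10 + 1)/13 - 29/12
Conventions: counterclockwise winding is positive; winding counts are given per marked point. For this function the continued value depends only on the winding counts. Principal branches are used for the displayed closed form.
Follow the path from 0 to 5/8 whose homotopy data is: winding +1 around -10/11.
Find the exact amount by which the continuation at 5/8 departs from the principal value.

The rational part is single-valued and drops out of the difference; each branch term changes only by its own monodromy.
(19/13)*sqrt(1 - δ/(-10/11)): winding +1 is odd, the square root flips sign, contributing -2*(19/13)*sqrt(1 - (5/8)/(-10/11)) = -2*(19/13)*sqrt(27/16) = -(57/26)*sqrt(3).
Summing the contributions at δ = 5/8 gives -(57/26)*sqrt(3).

Continued minus principal equals -(57/26)*sqrt(3).


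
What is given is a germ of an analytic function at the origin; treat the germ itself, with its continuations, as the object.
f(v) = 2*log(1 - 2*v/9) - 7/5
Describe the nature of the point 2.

There is no denominator, hence no pole anywhere.
Branch term log(1 - v/(9/2)): argument at 2 is 5/9, nonzero, so 2 is not its branch point (a point on a principal cut is still regular for the continued germ).
So the germ continues analytically to 2.

The point is a regular point.


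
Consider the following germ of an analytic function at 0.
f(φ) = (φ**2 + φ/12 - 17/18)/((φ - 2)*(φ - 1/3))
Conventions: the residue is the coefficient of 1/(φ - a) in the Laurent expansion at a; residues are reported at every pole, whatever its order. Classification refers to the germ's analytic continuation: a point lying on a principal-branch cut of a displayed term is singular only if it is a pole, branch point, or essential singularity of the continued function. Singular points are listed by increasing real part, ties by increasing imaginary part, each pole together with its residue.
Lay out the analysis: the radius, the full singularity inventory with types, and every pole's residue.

Denominator factor (φ - 2): pole of order 1 at 2, modulus 2.
Denominator factor (φ - 1/3): pole of order 1 at 1/3, modulus 1/3.
The radius of convergence is the smallest modulus among the singular points: 1/3.
At the order-1 pole 1/3 set g(φ) = (φ - (1/3))*f(φ) = (φ**2 + φ/12 - 17/18)/(φ - 2).
Simple pole: residue = g(a) at a = 1/3, which is 29/60.
At the order-1 pole 2 set g(φ) = (φ - (2))*f(φ) = (φ**2 + φ/12 - 17/18)/(φ - 1/3).
Simple pole: residue = g(a) at a = 2, which is 29/15.
List the singular points by increasing real part (a conjugate pair: the negative imaginary part first).

Radius of convergence at 0: 1/3.
At 1/3: a pole of order 1; residue 29/60.
At 2: a pole of order 1; residue 29/15.


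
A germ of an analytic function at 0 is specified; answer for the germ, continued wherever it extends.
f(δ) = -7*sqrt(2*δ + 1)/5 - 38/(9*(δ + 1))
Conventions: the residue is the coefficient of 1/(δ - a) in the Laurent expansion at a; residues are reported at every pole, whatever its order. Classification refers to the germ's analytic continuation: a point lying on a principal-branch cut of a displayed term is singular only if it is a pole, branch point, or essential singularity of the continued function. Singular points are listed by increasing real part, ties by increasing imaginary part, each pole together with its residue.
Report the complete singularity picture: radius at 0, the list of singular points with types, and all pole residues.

Denominator factor (δ + 1): pole of order 1 at -1, modulus 1.
Branch term (-7/5)*sqrt(1 - δ/(-1/2)): its argument vanishes at δ = -1/2, a square-root branch point, modulus 1/2.
The radius of convergence is the smallest modulus among the singular points: 1/2.
The branch term is analytic at -1 and contributes nothing to the residue; only the rational part matters.
At the order-1 pole -1 set g(δ) = (δ - (-1))*(rational part) = -38/9.
Simple pole: residue = g(a) at a = -1, which is -38/9.
List the singular points by increasing real part (a conjugate pair: the negative imaginary part first).

Radius of convergence at 0: 1/2.
At -1: a pole of order 1; residue -38/9.
At -1/2: an algebraic (square-root) branch point.


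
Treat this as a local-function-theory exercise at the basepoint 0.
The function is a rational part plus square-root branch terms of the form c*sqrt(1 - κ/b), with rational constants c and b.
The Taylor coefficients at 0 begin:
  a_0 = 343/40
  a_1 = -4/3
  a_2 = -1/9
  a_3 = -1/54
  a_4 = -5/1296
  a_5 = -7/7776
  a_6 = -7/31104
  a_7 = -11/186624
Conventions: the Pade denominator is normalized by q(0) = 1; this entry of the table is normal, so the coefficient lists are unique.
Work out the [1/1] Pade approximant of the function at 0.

The Pade approximant has numerator coefficients [343/40, -983/480]; denominator coefficients [1, -1/12].

Taylor coefficients needed (read off): a_0 = 343/40, a_1 = -4/3, a_2 = -1/9.
Write the denominator as Q(κ) = 1 + q1*κ. Requiring Q*f - P = O(κ^3) with deg P <= 1 kills the coefficients of κ^2..κ^2 in Q*f:
  κ^2: a_2 + q1*a_1 = 0, i.e. -1/9 + (-4/3)*q1 = 0.
Solving this linear system: q1 = -1/12.
The numerator is Q*f truncated at degree 1: P0 = a_0 = 343/40; P1 = a_1 + q1*a_0 = -983/480.


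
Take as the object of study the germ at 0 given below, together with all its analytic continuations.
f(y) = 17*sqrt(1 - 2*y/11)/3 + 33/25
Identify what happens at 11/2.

The point is an algebraic (square-root) branch point.

The term (17/3)*sqrt(1 - y/(11/2)) has argument 1 - 11/2/(11/2) = 0 at 11/2: a square-root (algebraic, two-sheeted) branch point; the remaining terms are analytic or single-valued there.


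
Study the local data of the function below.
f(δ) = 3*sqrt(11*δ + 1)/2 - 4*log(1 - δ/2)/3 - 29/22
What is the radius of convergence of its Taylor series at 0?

Branch term (3/2)*sqrt(1 - δ/(-1/11)): its argument vanishes at δ = -1/11, a square-root branch point, modulus 1/11.
Branch term (-4/3)*log(1 - δ/(2)): its argument vanishes at δ = 2, a logarithmic branch point, modulus 2.
The radius of convergence is the smallest modulus among the singular points: 1/11.

The radius of convergence is 1/11.


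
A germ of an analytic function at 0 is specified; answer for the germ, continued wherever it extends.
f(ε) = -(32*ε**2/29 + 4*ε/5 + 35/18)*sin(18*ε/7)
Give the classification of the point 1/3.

The point is a regular point.

There is no denominator, hence no pole anywhere.
The factor -sin(18*ε/7) is entire.
So the germ continues analytically to 1/3.


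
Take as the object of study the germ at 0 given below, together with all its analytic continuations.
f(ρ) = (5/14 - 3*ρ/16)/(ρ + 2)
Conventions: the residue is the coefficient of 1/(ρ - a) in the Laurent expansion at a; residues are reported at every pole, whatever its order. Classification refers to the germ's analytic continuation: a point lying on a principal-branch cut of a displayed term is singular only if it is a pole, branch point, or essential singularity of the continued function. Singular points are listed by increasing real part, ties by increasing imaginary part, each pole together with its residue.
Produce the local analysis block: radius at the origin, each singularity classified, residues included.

Denominator factor (ρ + 2): pole of order 1 at -2, modulus 2.
The radius of convergence is the smallest modulus among the singular points: 2.
At the order-1 pole -2 set g(ρ) = (ρ - (-2))*f(ρ) = 5/14 - 3*ρ/16.
Simple pole: residue = g(a) at a = -2, which is 41/56.

Radius of convergence at 0: 2.
At -2: a pole of order 1; residue 41/56.


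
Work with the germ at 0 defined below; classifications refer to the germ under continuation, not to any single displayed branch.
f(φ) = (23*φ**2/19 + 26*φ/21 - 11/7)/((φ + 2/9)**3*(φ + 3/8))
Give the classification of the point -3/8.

The denominator factor φ + 3/8 vanishes at -3/8 and appears to the power 1; the numerator there equals -15879/8512, nonzero, and no other factor vanishes.
Hence a pole whose order is the multiplicity, 1.

The point is a pole of order 1.


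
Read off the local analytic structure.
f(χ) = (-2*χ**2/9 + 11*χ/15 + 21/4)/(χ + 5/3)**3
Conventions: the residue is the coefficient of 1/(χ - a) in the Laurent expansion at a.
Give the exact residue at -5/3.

The residue is -2/9.

At the order-3 pole -5/3 set g(χ) = (χ - (-5/3))^3*f(χ) = -2*χ**2/9 + 11*χ/15 + 21/4.
Order-3 pole: residue = g''(a)/2; g''(-5/3) = -4/9, so the residue is -2/9.


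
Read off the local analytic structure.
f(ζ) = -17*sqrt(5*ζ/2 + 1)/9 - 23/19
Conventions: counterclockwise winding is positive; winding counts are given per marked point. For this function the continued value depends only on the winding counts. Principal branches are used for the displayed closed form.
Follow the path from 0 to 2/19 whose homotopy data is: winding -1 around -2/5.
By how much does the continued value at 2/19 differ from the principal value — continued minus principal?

Continued minus principal equals (68/171)*sqrt(114).

The rational part is single-valued and drops out of the difference; each branch term changes only by its own monodromy.
(-17/9)*sqrt(1 - ζ/(-2/5)): winding -1 is odd, the square root flips sign, contributing -2*(-17/9)*sqrt(1 - (2/19)/(-2/5)) = -2*(-17/9)*sqrt(24/19) = (68/171)*sqrt(114).
Summing the contributions at ζ = 2/19 gives (68/171)*sqrt(114).


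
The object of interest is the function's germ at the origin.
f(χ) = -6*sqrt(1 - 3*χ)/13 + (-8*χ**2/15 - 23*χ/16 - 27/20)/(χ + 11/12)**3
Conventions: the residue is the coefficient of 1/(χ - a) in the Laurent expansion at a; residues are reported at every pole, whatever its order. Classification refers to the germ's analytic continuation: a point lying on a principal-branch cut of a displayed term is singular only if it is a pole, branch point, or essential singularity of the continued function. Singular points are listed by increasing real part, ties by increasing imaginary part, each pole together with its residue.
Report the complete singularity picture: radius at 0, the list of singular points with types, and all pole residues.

Denominator factor (χ + 11/12)^3: pole of order 3 at -11/12, modulus 11/12.
Branch term (-6/13)*sqrt(1 - χ/(1/3)): its argument vanishes at χ = 1/3, a square-root branch point, modulus 1/3.
The radius of convergence is the smallest modulus among the singular points: 1/3.
The branch term is analytic at -11/12 and contributes nothing to the residue; only the rational part matters.
At the order-3 pole -11/12 set g(χ) = (χ - (-11/12))^3*(rational part) = -8*χ**2/15 - 23*χ/16 - 27/20.
Order-3 pole: residue = g''(a)/2; g''(-11/12) = -16/15, so the residue is -8/15.
List the singular points by increasing real part (a conjugate pair: the negative imaginary part first).

Radius of convergence at 0: 1/3.
At -11/12: a pole of order 3; residue -8/15.
At 1/3: an algebraic (square-root) branch point.


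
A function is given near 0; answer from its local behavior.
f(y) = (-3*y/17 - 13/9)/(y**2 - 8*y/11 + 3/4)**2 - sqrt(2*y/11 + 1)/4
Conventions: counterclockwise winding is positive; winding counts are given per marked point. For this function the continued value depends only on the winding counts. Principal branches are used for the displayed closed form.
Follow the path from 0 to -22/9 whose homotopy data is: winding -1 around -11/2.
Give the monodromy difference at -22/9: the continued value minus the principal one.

Continued minus principal equals (1/6)*sqrt(5).

The rational part is single-valued and drops out of the difference; each branch term changes only by its own monodromy.
(-1/4)*sqrt(1 - y/(-11/2)): winding -1 is odd, the square root flips sign, contributing -2*(-1/4)*sqrt(1 - (-22/9)/(-11/2)) = -2*(-1/4)*sqrt(5/9) = (1/6)*sqrt(5).
Summing the contributions at y = -22/9 gives (1/6)*sqrt(5).


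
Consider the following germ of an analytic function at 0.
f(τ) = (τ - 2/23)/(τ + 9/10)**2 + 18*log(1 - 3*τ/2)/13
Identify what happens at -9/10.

The denominator factor τ + 9/10 vanishes at -9/10 and appears to the power 2; the numerator there equals -227/230, nonzero, and no other factor vanishes.
The branch terms are analytic at this point.
Hence a pole whose order is the multiplicity, 2.

The point is a pole of order 2.


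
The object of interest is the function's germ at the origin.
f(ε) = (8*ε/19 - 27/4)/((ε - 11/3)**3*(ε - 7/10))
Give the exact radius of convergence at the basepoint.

Denominator factor (ε - 7/10): pole of order 1 at 7/10, modulus 7/10.
Denominator factor (ε - 11/3)^3: pole of order 3 at 11/3, modulus 11/3.
The radius of convergence is the smallest modulus among the singular points: 7/10.

The radius of convergence is 7/10.


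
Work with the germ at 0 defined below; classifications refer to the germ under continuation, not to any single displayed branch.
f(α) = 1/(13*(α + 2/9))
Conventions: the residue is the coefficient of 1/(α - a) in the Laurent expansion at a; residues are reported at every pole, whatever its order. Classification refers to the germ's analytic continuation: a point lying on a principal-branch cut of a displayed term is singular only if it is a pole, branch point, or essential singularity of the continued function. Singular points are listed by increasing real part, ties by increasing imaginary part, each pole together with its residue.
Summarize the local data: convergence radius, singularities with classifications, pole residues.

Denominator factor (α + 2/9): pole of order 1 at -2/9, modulus 2/9.
The radius of convergence is the smallest modulus among the singular points: 2/9.
At the order-1 pole -2/9 set g(α) = (α - (-2/9))*f(α) = 1/13.
Simple pole: residue = g(a) at a = -2/9, which is 1/13.

Radius of convergence at 0: 2/9.
At -2/9: a pole of order 1; residue 1/13.


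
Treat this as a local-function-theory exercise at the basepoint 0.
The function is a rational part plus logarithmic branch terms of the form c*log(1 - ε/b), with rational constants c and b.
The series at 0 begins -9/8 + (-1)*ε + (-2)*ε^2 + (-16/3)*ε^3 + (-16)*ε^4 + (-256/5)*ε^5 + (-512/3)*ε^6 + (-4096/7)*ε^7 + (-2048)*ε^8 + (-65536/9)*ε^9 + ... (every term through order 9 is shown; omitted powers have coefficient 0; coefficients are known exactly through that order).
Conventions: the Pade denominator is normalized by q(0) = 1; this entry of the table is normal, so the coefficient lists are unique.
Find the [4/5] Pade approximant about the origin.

The Pade approximant has numerator coefficients [-9/8, 21/2, -304/9, 2704/63, -3232/189]; denominator coefficients [1, -92/9, 112/3, -1216/21, 2176/63, -512/105].

Taylor coefficients needed (read off): a_0 = -9/8, a_1 = -1, a_2 = -2, a_3 = -16/3, a_4 = -16, a_5 = -256/5, a_6 = -512/3, a_7 = -4096/7, a_8 = -2048, a_9 = -65536/9.
Write the denominator as Q(ε) = 1 + q1*ε + q2*ε^2 + q3*ε^3 + q4*ε^4 + q5*ε^5. Requiring Q*f - P = O(ε^10) with deg P <= 4 kills the coefficients of ε^5..ε^9 in Q*f:
  ε^5: a_5 + q1*a_4 + q2*a_3 + q3*a_2 + q4*a_1 + q5*a_0 = 0, i.e. -256/5 + (-16)*q1 + (-16/3)*q2 + (-2)*q3 + (-1)*q4 + (-9/8)*q5 = 0.
  ε^6: a_6 + q1*a_5 + q2*a_4 + q3*a_3 + q4*a_2 + q5*a_1 = 0, i.e. -512/3 + (-256/5)*q1 + (-16)*q2 + (-16/3)*q3 + (-2)*q4 + (-1)*q5 = 0.
  ε^7: a_7 + q1*a_6 + q2*a_5 + q3*a_4 + q4*a_3 + q5*a_2 = 0, i.e. -4096/7 + (-512/3)*q1 + (-256/5)*q2 + (-16)*q3 + (-16/3)*q4 + (-2)*q5 = 0.
  ε^8: a_8 + q1*a_7 + q2*a_6 + q3*a_5 + q4*a_4 + q5*a_3 = 0, i.e. -2048 + (-4096/7)*q1 + (-512/3)*q2 + (-256/5)*q3 + (-16)*q4 + (-16/3)*q5 = 0.
  ε^9: a_9 + q1*a_8 + q2*a_7 + q3*a_6 + q4*a_5 + q5*a_4 = 0, i.e. -65536/9 + (-2048)*q1 + (-4096/7)*q2 + (-512/3)*q3 + (-256/5)*q4 + (-16)*q5 = 0.
Solving this linear system: q1 = -92/9, q2 = 112/3, q3 = -1216/21, q4 = 2176/63, q5 = -512/105.
The numerator is Q*f truncated at degree 4: P0 = a_0 = -9/8; P1 = a_1 + q1*a_0 = 21/2; P2 = a_2 + q1*a_1 + q2*a_0 = -304/9; P3 = a_3 + q1*a_2 + q2*a_1 + q3*a_0 = 2704/63; P4 = a_4 + q1*a_3 + q2*a_2 + q3*a_1 + q4*a_0 = -3232/189.


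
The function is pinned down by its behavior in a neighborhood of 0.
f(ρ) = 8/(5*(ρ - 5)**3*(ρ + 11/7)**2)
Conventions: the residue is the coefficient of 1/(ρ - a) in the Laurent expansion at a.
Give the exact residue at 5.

At the order-3 pole 5 set g(ρ) = (ρ - (5))^3*f(ρ) = 8/(5*(ρ + 11/7)**2).
Order-3 pole: residue = g''(a)/2; g''(5) = 7203/1399205, so the residue is 7203/2798410.

The residue is 7203/2798410.


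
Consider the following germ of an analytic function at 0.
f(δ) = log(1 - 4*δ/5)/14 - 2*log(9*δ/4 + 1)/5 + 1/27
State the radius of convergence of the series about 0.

Branch term (1/14)*log(1 - δ/(5/4)): its argument vanishes at δ = 5/4, a logarithmic branch point, modulus 5/4.
Branch term (-2/5)*log(1 - δ/(-4/9)): its argument vanishes at δ = -4/9, a logarithmic branch point, modulus 4/9.
The radius of convergence is the smallest modulus among the singular points: 4/9.

The radius of convergence is 4/9.


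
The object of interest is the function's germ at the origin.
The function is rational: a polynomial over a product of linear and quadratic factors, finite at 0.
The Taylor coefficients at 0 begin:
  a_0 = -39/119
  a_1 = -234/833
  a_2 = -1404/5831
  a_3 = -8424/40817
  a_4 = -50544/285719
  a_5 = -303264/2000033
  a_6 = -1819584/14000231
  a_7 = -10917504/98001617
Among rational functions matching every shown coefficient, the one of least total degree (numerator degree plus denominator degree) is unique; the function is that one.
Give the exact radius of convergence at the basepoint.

The radius of convergence is 7/6.

No rational of total degree below 1 reproduces all 8 coefficients; solving the [0/1] Pade equations on them gives f(n) = 13/(34*(n - 7/6)), whose expansion matches every shown term.
Denominator factor (n - 7/6): pole of order 1 at 7/6, modulus 7/6.
The radius of convergence is the smallest modulus among the singular points: 7/6.


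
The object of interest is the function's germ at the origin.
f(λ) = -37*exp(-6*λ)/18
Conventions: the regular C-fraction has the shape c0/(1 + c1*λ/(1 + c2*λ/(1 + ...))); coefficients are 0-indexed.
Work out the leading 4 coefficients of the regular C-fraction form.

The regular C-fraction coefficients are [-37/18, 6, -3, 1].

Taylor coefficients (expand at 0): a_0 = -37/18, a_1 = 37/3, a_2 = -37, a_3 = 74.
c0 = a_0 = -37/18. Peel one level at a time: if S = 1 + c*λ/S' with S'(0) = 1, then c is the λ-coefficient of S and S' = c*λ/(S - 1).
S_1 = c0/f = 1 + (6)*λ + (18)*λ^2 + ...; c1 = 6.
S_2 = c1*λ/(S_1 - 1) = 1 + (-3)*λ + (3)*λ^2 + ...; c2 = -3.
S_3 = c2*λ/(S_2 - 1) = 1 + (1)*λ + ...; c3 = 1.


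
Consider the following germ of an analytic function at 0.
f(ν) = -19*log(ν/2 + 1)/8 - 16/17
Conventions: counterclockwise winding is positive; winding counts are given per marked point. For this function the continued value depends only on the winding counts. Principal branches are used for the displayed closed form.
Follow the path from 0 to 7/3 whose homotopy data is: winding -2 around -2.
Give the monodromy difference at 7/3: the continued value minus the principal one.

Continued minus principal equals (19/2)*pi*i.

The rational part is single-valued and drops out of the difference; each branch term changes only by its own monodromy.
(-19/8)*log(1 - ν/(-2)): each positive loop around -2 adds 2*pi*i to the log, so winding -2 contributes (-19/8)*(-2)*2*pi*i = (19/2)*pi*i.
Summing the contributions at ν = 7/3 gives (19/2)*pi*i.


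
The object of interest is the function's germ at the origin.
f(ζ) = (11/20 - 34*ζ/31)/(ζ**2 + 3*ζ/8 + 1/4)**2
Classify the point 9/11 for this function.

The point is a regular point.

Denominator factors: ζ**2 + 3*ζ/8 + 1/4 = 1187/968 at ζ = 9/11 — none vanishes.
So the germ continues analytically to 9/11.


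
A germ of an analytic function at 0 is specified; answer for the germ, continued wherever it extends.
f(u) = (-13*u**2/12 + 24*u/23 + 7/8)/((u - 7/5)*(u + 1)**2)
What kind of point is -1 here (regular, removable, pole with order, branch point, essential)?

The denominator factor u + 1 vanishes at -1 and appears to the power 2; the numerator there equals -691/552, nonzero, and no other factor vanishes.
Hence a pole whose order is the multiplicity, 2.

The point is a pole of order 2.


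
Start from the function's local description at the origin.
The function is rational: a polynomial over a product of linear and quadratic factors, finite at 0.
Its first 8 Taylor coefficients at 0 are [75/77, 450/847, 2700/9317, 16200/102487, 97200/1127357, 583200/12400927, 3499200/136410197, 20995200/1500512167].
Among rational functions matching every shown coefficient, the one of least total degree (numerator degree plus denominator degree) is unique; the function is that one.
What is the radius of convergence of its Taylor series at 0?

No rational of total degree below 1 reproduces all 8 coefficients; solving the [0/1] Pade equations on them gives f(ν) = -25/(14*(ν - 11/6)), whose expansion matches every shown term.
Denominator factor (ν - 11/6): pole of order 1 at 11/6, modulus 11/6.
The radius of convergence is the smallest modulus among the singular points: 11/6.

The radius of convergence is 11/6.


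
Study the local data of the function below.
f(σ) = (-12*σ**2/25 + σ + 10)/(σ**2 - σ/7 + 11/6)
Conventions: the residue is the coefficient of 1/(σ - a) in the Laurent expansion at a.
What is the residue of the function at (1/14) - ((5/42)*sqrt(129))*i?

The factor σ**2 - σ/7 + 11/6 splits as (σ - a)(σ - a') with a = (1/14) - ((5/42)*sqrt(129))*i, a' = (1/14) + ((5/42)*sqrt(129))*i. At the order-1 pole a set g(σ) = (σ - a)*f(σ) = [-12*σ**2/25 + σ + 10] / (σ - a').
Simple pole: residue = g(a) at a = (1/14) - ((5/42)*sqrt(129))*i, which is (163/350) + ((26819/75250)*sqrt(129))*i.

The residue is (163/350) + ((26819/75250)*sqrt(129))*i.


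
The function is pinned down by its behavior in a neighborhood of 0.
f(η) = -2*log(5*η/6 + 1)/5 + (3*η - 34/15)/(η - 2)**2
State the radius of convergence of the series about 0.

Denominator factor (η - 2)^2: pole of order 2 at 2, modulus 2.
Branch term (-2/5)*log(1 - η/(-6/5)): its argument vanishes at η = -6/5, a logarithmic branch point, modulus 6/5.
The radius of convergence is the smallest modulus among the singular points: 6/5.

The radius of convergence is 6/5.


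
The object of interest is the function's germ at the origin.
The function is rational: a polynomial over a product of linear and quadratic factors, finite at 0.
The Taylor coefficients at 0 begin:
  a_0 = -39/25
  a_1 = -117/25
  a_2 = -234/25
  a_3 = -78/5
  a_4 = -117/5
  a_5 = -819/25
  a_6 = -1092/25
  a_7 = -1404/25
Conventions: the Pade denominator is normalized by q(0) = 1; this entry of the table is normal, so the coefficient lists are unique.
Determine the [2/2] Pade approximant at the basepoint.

The Pade approximant has numerator coefficients [-39/25, -39/50, -13/50]; denominator coefficients [1, -5/2, 5/3].

Taylor coefficients needed (read off): a_0 = -39/25, a_1 = -117/25, a_2 = -234/25, a_3 = -78/5, a_4 = -117/5.
Write the denominator as Q(u) = 1 + q1*u + q2*u^2. Requiring Q*f - P = O(u^5) with deg P <= 2 kills the coefficients of u^3..u^4 in Q*f:
  u^3: a_3 + q1*a_2 + q2*a_1 = 0, i.e. -78/5 + (-234/25)*q1 + (-117/25)*q2 = 0.
  u^4: a_4 + q1*a_3 + q2*a_2 = 0, i.e. -117/5 + (-78/5)*q1 + (-234/25)*q2 = 0.
Solving this linear system: q1 = -5/2, q2 = 5/3.
The numerator is Q*f truncated at degree 2: P0 = a_0 = -39/25; P1 = a_1 + q1*a_0 = -39/50; P2 = a_2 + q1*a_1 + q2*a_0 = -13/50.


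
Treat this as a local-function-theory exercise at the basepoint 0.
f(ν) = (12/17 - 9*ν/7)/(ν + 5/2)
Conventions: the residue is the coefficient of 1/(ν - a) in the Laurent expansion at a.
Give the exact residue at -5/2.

The residue is 933/238.

At the order-1 pole -5/2 set g(ν) = (ν - (-5/2))*f(ν) = 12/17 - 9*ν/7.
Simple pole: residue = g(a) at a = -5/2, which is 933/238.


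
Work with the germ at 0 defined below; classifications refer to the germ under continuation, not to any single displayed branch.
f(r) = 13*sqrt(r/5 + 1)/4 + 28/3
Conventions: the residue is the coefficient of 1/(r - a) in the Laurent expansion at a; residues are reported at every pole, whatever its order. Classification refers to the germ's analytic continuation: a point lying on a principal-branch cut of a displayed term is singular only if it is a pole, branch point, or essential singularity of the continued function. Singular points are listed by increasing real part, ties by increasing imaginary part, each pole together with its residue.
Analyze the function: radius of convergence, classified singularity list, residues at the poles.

Radius of convergence at 0: 5.
At -5: an algebraic (square-root) branch point.

Branch term (13/4)*sqrt(1 - r/(-5)): its argument vanishes at r = -5, a square-root branch point, modulus 5.
The radius of convergence is the smallest modulus among the singular points: 5.


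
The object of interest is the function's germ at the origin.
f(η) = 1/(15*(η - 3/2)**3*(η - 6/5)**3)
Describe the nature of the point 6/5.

The point is a pole of order 3.

The denominator factor η - 6/5 vanishes at 6/5 and appears to the power 3; the numerator there equals 1/15, nonzero, and no other factor vanishes.
Hence a pole whose order is the multiplicity, 3.


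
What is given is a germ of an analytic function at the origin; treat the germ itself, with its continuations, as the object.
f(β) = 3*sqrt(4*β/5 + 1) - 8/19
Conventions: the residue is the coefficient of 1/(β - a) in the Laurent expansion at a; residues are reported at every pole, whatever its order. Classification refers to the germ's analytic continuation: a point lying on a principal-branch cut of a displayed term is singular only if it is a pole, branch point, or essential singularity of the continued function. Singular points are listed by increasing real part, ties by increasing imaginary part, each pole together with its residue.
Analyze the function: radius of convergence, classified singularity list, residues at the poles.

Radius of convergence at 0: 5/4.
At -5/4: an algebraic (square-root) branch point.

Branch term (3)*sqrt(1 - β/(-5/4)): its argument vanishes at β = -5/4, a square-root branch point, modulus 5/4.
The radius of convergence is the smallest modulus among the singular points: 5/4.


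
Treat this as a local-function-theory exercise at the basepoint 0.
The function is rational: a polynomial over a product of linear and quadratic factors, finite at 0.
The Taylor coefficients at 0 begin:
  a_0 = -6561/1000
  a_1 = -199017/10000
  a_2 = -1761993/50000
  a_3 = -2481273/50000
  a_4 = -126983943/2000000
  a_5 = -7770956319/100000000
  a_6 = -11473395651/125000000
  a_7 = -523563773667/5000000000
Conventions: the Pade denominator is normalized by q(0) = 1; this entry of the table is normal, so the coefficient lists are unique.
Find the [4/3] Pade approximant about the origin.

Taylor coefficients needed (read off): a_0 = -6561/1000, a_1 = -199017/10000, a_2 = -1761993/50000, a_3 = -2481273/50000, a_4 = -126983943/2000000, a_5 = -7770956319/100000000, a_6 = -11473395651/125000000, a_7 = -523563773667/5000000000.
Write the denominator as Q(x) = 1 + q1*x + q2*x^2 + q3*x^3. Requiring Q*f - P = O(x^8) with deg P <= 4 kills the coefficients of x^5..x^7 in Q*f:
  x^5: a_5 + q1*a_4 + q2*a_3 + q3*a_2 = 0, i.e. -7770956319/100000000 + (-126983943/2000000)*q1 + (-2481273/50000)*q2 + (-1761993/50000)*q3 = 0.
  x^6: a_6 + q1*a_5 + q2*a_4 + q3*a_3 = 0, i.e. -11473395651/125000000 + (-7770956319/100000000)*q1 + (-126983943/2000000)*q2 + (-2481273/50000)*q3 = 0.
  x^7: a_7 + q1*a_6 + q2*a_5 + q3*a_4 = 0, i.e. -523563773667/5000000000 + (-11473395651/125000000)*q1 + (-7770956319/100000000)*q2 + (-126983943/2000000)*q3 = 0.
Solving this linear system: q1 = -3639955153/1441233390, q2 = 8949740459/4804111300, q3 = -13365721377/48041113000.
The numerator is Q*f truncated at degree 4: P0 = a_0 = -6561/1000; P1 = a_1 + q1*a_0 = -160041626631/48041113000; P2 = a_2 + q1*a_1 + q2*a_0 = 269110562139/96082226000; P3 = a_3 + q1*a_2 + q2*a_1 + q3*a_0 = 99098334711/24020556500; P4 = a_4 + q1*a_3 + q2*a_2 + q3*a_1 = 332191545957/192164452000.

The Pade approximant has numerator coefficients [-6561/1000, -160041626631/48041113000, 269110562139/96082226000, 99098334711/24020556500, 332191545957/192164452000]; denominator coefficients [1, -3639955153/1441233390, 8949740459/4804111300, -13365721377/48041113000].


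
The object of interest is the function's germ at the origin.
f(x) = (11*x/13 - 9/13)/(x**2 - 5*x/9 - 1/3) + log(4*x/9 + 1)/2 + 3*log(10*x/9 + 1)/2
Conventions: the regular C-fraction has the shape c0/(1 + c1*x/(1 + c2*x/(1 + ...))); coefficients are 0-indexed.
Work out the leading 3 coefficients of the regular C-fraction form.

The regular C-fraction coefficients are [27/13, 481/243, 202367/116883].

Taylor coefficients (expand at 0): a_0 = 27/13, a_1 = -37/9, a_2 = 16064/1053.
c0 = a_0 = 27/13. Peel one level at a time: if S = 1 + c*x/S' with S'(0) = 1, then c is the x-coefficient of S and S' = c*x/(S - 1).
S_1 = c0/f = 1 + (481/243)*x + (-202367/59049)*x^2 + ...; c1 = 481/243.
S_2 = c1*x/(S_1 - 1) = 1 + (202367/116883)*x + ...; c2 = 202367/116883.


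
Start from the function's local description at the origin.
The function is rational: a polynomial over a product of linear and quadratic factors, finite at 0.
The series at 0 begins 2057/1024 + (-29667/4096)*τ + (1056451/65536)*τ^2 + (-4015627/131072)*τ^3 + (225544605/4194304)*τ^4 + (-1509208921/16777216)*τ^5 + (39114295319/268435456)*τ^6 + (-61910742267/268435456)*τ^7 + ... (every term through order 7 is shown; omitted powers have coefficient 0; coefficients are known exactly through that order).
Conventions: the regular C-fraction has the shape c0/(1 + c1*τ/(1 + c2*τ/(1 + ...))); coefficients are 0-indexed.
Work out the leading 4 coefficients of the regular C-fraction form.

The regular C-fraction coefficients are [2057/1024, 2697/748, -11135569/8069424, 22627/43152].

Taylor coefficients (read off): a_0 = 2057/1024, a_1 = -29667/4096, a_2 = 1056451/65536, a_3 = -4015627/131072.
c0 = a_0 = 2057/1024. Peel one level at a time: if S = 1 + c*τ/S' with S'(0) = 1, then c is the τ-coefficient of S and S' = c*τ/(S - 1).
S_1 = c0/f = 1 + (2697/748)*τ + (11135569/2238016)*τ^2 + ...; c1 = 2697/748.
S_2 = c1*τ/(S_1 - 1) = 1 + (-11135569/8069424)*τ + (1347403849/1862095104)*τ^2 + ...; c2 = -11135569/8069424.
S_3 = c2*τ/(S_2 - 1) = 1 + (22627/43152)*τ + ...; c3 = 22627/43152.


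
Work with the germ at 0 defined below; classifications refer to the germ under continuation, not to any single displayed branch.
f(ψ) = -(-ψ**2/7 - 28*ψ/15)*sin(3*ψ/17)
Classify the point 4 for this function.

The point is a regular point.

There is no denominator, hence no pole anywhere.
The factor -sin(3*ψ/17) is entire.
So the germ continues analytically to 4.


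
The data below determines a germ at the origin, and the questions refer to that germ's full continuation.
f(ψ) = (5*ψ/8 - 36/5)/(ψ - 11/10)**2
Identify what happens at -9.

The point is a regular point.

Denominator factors: ψ - 11/10 = -101/10 at ψ = -9 — none vanishes.
So the germ continues analytically to -9.


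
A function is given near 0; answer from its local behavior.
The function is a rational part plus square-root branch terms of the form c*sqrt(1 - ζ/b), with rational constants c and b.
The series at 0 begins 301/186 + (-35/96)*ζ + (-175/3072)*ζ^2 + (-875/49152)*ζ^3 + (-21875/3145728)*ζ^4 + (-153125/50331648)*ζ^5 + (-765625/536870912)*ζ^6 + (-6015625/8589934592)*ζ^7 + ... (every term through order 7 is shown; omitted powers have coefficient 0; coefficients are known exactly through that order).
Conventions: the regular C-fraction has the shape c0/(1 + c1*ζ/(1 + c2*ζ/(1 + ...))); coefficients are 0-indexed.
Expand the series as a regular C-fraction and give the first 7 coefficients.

Taylor coefficients (read off): a_0 = 301/186, a_1 = -35/96, a_2 = -175/3072, a_3 = -875/49152, a_4 = -21875/3145728, a_5 = -153125/50331648, a_6 = -765625/536870912.
c0 = a_0 = 301/186. Peel one level at a time: if S = 1 + c*ζ/S' with S'(0) = 1, then c is the ζ-coefficient of S and S' = c*ζ/(S - 1).
S_1 = c0/f = 1 + (155/688)*ζ + (81375/946688)*ζ^2 + ...; c1 = 155/688.
S_2 = c1*ζ/(S_1 - 1) = 1 + (-525/1376)*ζ + (-25/1024)*ζ^2 + ...; c2 = -525/1376.
S_3 = c2*ζ/(S_2 - 1) = 1 + (-43/672)*ζ + (-7181/451584)*ζ^2 + ...; c3 = -43/672.
S_4 = c3*ζ/(S_3 - 1) = 1 + (-167/672)*ζ + (-25/1024)*ζ^2 + ...; c4 = -167/672.
S_5 = c4*ζ/(S_4 - 1) = 1 + (-525/5344)*ζ + (-601125/28558336)*ζ^2 + ...; c5 = -525/5344.
S_6 = c5*ζ/(S_5 - 1) = 1 + (-1145/5344)*ζ + ...; c6 = -1145/5344.

The regular C-fraction coefficients are [301/186, 155/688, -525/1376, -43/672, -167/672, -525/5344, -1145/5344].


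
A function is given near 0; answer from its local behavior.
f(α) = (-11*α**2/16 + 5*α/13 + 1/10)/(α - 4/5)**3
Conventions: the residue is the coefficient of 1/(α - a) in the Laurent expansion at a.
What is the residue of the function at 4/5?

The residue is -11/16.

At the order-3 pole 4/5 set g(α) = (α - (4/5))^3*f(α) = -11*α**2/16 + 5*α/13 + 1/10.
Order-3 pole: residue = g''(a)/2; g''(4/5) = -11/8, so the residue is -11/16.


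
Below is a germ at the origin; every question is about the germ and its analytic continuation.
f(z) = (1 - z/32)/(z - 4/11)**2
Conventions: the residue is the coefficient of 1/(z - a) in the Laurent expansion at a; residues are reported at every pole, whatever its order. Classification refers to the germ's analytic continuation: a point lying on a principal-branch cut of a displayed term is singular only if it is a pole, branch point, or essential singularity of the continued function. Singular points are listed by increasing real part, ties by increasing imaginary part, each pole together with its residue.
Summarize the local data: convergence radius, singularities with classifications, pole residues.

Radius of convergence at 0: 4/11.
At 4/11: a pole of order 2; residue -1/32.

Denominator factor (z - 4/11)^2: pole of order 2 at 4/11, modulus 4/11.
The radius of convergence is the smallest modulus among the singular points: 4/11.
At the order-2 pole 4/11 set g(z) = (z - (4/11))^2*f(z) = 1 - z/32.
Order-2 pole: residue = g'(a); g'(4/11) = -1/32, so the residue is -1/32.


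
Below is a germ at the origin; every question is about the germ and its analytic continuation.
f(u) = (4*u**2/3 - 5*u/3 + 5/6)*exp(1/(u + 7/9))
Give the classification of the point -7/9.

The exponent 1/(u - (-7/9)) has a pole at -7/9, so exp(1/(u - (-7/9))) takes every nonzero value near it: an essential singularity (not a pole of any order).

The point is an essential singularity.


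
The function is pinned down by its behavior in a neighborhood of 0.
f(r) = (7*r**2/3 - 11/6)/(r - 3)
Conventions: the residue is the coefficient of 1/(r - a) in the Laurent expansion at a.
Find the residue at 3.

At the order-1 pole 3 set g(r) = (r - (3))*f(r) = 7*r**2/3 - 11/6.
Simple pole: residue = g(a) at a = 3, which is 115/6.

The residue is 115/6.


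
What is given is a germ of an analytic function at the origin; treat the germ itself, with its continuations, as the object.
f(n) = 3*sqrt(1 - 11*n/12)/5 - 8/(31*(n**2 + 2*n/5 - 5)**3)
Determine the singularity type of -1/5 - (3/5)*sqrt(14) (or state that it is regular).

The denominator factor n**2 + 2*n/5 - 5 vanishes at -1/5 - (3/5)*sqrt(14) and appears to the power 3; the numerator there equals -8/31, nonzero, and no other factor vanishes.
The branch terms are analytic at this point.
Hence a pole whose order is the multiplicity, 3.

The point is a pole of order 3.


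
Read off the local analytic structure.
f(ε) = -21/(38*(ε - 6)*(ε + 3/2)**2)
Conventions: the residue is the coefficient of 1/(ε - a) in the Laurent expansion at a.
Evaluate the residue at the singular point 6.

At the order-1 pole 6 set g(ε) = (ε - (6))*f(ε) = -21/(38*(ε + 3/2)**2).
Simple pole: residue = g(a) at a = 6, which is -14/1425.

The residue is -14/1425.


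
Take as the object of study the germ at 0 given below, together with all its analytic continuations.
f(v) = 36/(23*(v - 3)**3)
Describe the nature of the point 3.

The point is a pole of order 3.

The denominator factor v - 3 vanishes at 3 and appears to the power 3; the numerator there equals 36/23, nonzero, and no other factor vanishes.
Hence a pole whose order is the multiplicity, 3.
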